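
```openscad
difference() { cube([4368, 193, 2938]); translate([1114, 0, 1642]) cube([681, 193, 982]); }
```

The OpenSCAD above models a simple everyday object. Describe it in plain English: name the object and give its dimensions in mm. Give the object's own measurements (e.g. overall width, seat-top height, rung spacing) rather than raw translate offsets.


A wall 4368 mm long (x), 193 mm thick (y), 2938 mm tall, with a rectangular window opening cut through it. The opening is 681 mm wide and 982 mm tall; its sill is at z = 1642 mm and its near (−x) edge is 1114 mm from the wall's −x end. The opening passes through the full wall thickness.


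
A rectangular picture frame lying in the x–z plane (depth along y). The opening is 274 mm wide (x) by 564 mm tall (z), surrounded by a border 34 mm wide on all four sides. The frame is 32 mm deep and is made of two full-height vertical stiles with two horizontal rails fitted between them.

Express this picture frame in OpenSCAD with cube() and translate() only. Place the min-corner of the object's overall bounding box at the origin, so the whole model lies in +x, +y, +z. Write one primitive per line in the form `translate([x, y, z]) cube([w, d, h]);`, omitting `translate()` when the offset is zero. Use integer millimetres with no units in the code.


cube([34, 32, 632]);
translate([308, 0, 0]) cube([34, 32, 632]);
translate([34, 0, 0]) cube([274, 32, 34]);
translate([34, 0, 598]) cube([274, 32, 34]);


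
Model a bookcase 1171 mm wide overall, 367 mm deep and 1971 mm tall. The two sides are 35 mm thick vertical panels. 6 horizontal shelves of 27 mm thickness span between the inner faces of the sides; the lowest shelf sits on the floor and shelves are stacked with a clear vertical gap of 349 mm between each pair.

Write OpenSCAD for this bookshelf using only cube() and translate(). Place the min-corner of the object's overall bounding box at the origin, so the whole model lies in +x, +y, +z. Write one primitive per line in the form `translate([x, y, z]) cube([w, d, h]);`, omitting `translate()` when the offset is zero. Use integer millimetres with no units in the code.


cube([35, 367, 1971]);
translate([1136, 0, 0]) cube([35, 367, 1971]);
translate([35, 0, 0]) cube([1101, 367, 27]);
translate([35, 0, 376]) cube([1101, 367, 27]);
translate([35, 0, 752]) cube([1101, 367, 27]);
translate([35, 0, 1128]) cube([1101, 367, 27]);
translate([35, 0, 1504]) cube([1101, 367, 27]);
translate([35, 0, 1880]) cube([1101, 367, 27]);


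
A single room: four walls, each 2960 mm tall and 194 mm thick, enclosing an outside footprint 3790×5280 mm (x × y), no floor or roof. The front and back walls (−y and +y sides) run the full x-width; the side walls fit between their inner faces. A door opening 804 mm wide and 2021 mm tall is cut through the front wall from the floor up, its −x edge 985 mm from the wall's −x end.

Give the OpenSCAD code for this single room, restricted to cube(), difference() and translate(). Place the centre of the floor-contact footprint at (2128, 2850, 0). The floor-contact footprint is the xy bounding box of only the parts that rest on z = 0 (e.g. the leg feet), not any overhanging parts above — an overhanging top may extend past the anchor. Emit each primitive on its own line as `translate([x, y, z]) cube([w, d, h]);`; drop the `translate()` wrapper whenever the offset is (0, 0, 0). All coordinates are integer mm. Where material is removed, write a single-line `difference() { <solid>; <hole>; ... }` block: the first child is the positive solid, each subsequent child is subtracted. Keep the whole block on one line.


difference() { translate([233, 210, 0]) cube([3790, 194, 2960]); translate([1218, 210, 0]) cube([804, 194, 2021]); }
translate([233, 5296, 0]) cube([3790, 194, 2960]);
translate([233, 404, 0]) cube([194, 4892, 2960]);
translate([3829, 404, 0]) cube([194, 4892, 2960]);


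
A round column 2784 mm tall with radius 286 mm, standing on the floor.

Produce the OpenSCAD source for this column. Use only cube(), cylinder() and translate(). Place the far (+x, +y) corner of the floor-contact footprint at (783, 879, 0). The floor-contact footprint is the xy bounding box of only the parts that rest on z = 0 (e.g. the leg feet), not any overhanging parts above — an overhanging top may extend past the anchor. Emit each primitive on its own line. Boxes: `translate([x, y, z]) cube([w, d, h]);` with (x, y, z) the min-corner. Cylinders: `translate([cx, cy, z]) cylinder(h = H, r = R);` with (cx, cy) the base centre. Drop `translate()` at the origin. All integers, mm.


translate([497, 593, 0]) cylinder(h = 2784, r = 286);


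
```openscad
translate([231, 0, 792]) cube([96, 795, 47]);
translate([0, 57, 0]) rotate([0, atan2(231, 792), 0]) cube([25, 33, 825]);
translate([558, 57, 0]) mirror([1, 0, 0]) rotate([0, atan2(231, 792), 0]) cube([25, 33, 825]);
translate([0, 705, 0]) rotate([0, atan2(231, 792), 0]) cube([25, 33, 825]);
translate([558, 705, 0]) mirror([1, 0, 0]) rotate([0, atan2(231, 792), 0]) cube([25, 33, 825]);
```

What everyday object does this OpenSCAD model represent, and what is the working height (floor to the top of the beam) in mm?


A sawhorse. The overall height is 839 mm.

A beam across two mirrored pairs of raked legs — a sawhorse. The beam's underside is at z = 792 (matching the legs' vertical rise in atan2(231, 792)) and the beam is 47 mm tall, so its top is at 792 + 47 = 839 mm. The raked legs top out at the beam's underside, so that is the highest point.


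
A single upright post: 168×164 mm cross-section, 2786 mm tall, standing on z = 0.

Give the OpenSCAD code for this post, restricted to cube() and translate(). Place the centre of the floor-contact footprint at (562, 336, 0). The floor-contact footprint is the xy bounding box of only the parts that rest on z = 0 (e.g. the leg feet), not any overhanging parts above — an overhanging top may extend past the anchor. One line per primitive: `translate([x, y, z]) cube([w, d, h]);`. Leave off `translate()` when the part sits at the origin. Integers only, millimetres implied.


translate([478, 254, 0]) cube([168, 164, 2786]);


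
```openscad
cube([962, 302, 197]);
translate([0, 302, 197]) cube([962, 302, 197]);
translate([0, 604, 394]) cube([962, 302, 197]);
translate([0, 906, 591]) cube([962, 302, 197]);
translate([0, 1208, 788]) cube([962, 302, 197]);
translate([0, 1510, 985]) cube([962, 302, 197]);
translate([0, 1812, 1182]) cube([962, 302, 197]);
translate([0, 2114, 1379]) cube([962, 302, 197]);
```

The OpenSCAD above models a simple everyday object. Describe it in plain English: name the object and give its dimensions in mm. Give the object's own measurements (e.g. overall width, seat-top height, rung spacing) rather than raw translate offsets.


A straight staircase of 8 solid steps. Each step is 962 mm wide (x), 302 mm deep (y, the going) and 197 mm tall (the rise). The first step rests on the floor; each subsequent step sits one going further in +y and one rise higher in +z, directly behind and above the previous step with no overlap.


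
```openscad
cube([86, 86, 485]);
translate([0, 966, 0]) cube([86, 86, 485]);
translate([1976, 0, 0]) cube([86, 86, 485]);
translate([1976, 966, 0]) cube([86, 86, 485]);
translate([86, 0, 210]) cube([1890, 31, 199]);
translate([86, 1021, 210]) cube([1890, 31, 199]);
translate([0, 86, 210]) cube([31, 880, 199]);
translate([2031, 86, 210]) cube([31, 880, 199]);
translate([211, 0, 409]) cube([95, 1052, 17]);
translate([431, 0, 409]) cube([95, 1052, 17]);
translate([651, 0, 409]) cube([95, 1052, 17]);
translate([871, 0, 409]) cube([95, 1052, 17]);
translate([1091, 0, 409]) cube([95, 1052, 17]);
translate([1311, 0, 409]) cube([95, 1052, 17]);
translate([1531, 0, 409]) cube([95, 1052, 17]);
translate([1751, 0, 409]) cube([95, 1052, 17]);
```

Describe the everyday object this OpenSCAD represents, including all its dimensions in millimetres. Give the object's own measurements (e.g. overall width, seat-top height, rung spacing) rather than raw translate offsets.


A bed frame 2062 mm long (x) by 1052 mm wide (y). Four 86×86 mm corner posts, 485 mm tall, at the corners of the footprint. Four rails of 31 mm thickness and 199 mm height run between adjacent posts with their undersides at z = 210 mm, their outer faces flush with the outside of the frame (the two x-running rails run between the posts' inner faces; the two y-running rails run between the posts' inner faces). 8 slats, each 95 mm wide (x) and 17 mm thick, lie across the top of the two x-running rails, running the full 1052 mm width of the frame in y; along x they sit between the end posts with a 125 mm gap after the −x posts and between neighbouring slats, leaving 130 mm before the +x posts.


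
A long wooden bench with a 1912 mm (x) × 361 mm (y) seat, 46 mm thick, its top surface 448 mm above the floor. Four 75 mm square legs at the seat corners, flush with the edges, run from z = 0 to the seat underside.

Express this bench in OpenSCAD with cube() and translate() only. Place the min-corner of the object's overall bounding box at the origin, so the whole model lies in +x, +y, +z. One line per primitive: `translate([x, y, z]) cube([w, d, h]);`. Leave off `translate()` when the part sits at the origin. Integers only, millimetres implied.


translate([0, 0, 402]) cube([1912, 361, 46]);
cube([75, 75, 402]);
translate([0, 286, 0]) cube([75, 75, 402]);
translate([1837, 0, 0]) cube([75, 75, 402]);
translate([1837, 286, 0]) cube([75, 75, 402]);


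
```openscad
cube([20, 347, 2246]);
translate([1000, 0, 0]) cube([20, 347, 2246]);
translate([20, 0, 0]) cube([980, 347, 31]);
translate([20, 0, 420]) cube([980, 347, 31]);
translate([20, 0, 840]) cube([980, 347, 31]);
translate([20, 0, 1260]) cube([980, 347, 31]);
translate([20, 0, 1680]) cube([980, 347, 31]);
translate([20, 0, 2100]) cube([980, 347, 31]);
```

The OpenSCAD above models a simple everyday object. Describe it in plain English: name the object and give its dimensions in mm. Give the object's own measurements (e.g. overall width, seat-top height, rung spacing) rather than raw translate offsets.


An open bookshelf. Two side panels, each 20 mm thick, 347 mm deep and 2246 mm tall, stand 1020 mm apart (outside-to-outside). Between them sit 6 shelves, each 31 mm thick and 347 mm deep, spanning the full gap between the sides. The bottom shelf rests on the floor (its underside at z = 0) and the clear gap between one shelf's top and the next shelf's underside is 389 mm.


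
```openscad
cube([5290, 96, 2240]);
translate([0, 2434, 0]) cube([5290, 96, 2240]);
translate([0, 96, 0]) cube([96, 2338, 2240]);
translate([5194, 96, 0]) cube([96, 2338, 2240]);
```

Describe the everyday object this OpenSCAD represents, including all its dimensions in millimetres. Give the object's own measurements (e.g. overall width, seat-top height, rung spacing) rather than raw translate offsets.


The wall frame of a small rectangular building: four walls, each 2240 mm tall and 96 mm thick, enclosing a footprint 5290 mm (x) by 2530 mm (y) outside-to-outside, with no floor or roof. The front and back walls (the −y and +y sides) span the full width; the two side walls fit between them.


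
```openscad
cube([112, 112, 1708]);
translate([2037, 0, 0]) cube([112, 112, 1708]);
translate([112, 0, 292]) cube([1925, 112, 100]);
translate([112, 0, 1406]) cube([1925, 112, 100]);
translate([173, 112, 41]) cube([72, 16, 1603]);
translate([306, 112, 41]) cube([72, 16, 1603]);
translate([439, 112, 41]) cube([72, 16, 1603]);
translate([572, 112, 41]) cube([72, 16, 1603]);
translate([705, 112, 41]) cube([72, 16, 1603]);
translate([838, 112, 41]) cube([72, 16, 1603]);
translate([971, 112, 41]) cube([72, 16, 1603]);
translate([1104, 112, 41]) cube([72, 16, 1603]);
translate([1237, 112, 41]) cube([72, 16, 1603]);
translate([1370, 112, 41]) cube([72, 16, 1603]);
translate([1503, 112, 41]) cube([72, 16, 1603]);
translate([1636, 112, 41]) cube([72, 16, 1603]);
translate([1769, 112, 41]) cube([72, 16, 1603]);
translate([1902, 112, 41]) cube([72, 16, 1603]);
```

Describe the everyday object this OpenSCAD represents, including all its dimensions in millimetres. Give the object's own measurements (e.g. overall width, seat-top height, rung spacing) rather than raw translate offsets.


A fence section. Two 112×112 mm posts, 1708 mm tall, stand on the floor with a clear span of 1925 mm between their inner faces. Two horizontal rails of 112×100 mm section span the gap between the posts with their undersides at z = 292 mm and z = 1406 mm, flush with the posts' −y face. 14 pickets, each 72 mm wide, 16 mm thick and 1603 mm tall, are fixed to the +y face of the rails with their bottoms at z = 41 mm, spaced across the span with a 61 mm gap after the −x post and between neighbouring pickets, with 63 mm left before the +x post.


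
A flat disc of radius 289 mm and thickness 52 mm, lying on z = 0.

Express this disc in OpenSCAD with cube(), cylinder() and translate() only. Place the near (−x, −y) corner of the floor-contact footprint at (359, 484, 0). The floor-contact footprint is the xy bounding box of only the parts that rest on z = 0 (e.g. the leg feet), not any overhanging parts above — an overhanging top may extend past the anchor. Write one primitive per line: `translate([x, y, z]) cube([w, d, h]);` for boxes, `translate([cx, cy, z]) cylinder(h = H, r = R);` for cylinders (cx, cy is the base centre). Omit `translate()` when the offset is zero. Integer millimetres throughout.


translate([648, 773, 0]) cylinder(h = 52, r = 289);


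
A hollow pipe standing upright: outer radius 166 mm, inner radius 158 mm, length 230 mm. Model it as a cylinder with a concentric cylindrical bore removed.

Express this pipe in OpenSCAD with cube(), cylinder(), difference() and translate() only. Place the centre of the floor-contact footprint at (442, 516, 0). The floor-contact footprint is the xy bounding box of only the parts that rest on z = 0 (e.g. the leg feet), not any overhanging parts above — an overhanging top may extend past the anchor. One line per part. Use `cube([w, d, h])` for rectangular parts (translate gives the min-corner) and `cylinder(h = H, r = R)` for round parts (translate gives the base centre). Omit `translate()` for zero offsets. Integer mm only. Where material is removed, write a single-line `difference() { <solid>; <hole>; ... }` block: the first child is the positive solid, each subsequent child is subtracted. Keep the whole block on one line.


difference() { translate([442, 516, 0]) cylinder(h = 230, r = 166); translate([442, 516, 0]) cylinder(h = 230, r = 158); }


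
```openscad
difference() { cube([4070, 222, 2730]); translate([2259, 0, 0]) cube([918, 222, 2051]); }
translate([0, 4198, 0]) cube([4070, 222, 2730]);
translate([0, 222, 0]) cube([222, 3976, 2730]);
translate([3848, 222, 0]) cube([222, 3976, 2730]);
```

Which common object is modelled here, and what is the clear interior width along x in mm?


A single room. The interior width is 3626 mm.

Four walls enclosing a rectangle with a door in the front wall — a room. Outside width 4070 minus two 222 mm walls gives 3626 mm.


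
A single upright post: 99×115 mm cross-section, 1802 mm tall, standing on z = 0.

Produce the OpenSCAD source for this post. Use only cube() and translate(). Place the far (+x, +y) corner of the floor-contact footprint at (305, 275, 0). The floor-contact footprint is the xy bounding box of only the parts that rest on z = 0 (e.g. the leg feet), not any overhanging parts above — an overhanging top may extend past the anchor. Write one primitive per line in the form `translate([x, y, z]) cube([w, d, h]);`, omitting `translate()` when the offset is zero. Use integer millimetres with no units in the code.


translate([206, 160, 0]) cube([99, 115, 1802]);


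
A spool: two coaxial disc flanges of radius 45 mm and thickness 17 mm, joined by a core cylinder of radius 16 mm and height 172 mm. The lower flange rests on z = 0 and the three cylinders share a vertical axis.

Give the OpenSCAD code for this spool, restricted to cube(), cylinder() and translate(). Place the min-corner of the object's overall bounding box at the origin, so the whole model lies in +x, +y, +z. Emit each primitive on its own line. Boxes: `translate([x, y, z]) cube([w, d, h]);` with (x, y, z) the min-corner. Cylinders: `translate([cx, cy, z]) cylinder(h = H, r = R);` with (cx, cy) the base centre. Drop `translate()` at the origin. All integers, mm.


translate([45, 45, 0]) cylinder(h = 17, r = 45);
translate([45, 45, 17]) cylinder(h = 172, r = 16);
translate([45, 45, 189]) cylinder(h = 17, r = 45);


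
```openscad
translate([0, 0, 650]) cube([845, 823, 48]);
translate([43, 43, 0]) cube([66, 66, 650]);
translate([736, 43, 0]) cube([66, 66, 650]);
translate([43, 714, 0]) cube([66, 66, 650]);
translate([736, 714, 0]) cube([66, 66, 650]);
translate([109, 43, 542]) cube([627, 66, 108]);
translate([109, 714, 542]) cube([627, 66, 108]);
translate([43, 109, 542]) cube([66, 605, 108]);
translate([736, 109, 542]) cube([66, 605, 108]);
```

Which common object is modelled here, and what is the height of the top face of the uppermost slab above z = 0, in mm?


A table. The table height is 698 mm.

A 845×823×48 slab sits at z = 650 on four 66 mm square posts — a table. The top surface is at 650 + 48 = 698 mm.


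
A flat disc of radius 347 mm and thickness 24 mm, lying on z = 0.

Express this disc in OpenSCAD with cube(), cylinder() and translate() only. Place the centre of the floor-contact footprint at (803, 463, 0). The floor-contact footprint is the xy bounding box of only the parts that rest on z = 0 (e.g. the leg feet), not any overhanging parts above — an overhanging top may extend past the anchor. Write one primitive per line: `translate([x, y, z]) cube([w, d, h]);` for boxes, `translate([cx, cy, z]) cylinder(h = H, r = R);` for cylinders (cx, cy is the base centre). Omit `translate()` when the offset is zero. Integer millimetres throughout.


translate([803, 463, 0]) cylinder(h = 24, r = 347);


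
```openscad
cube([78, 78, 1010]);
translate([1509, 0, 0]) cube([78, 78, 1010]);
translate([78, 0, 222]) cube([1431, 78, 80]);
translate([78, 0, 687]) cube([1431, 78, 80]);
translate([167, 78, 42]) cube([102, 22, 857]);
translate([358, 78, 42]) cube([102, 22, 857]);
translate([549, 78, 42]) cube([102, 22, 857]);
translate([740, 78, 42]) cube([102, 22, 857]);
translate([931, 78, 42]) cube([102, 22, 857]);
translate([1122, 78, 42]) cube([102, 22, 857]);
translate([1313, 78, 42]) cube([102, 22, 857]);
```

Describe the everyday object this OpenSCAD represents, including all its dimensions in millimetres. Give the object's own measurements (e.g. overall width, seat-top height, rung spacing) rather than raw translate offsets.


A fence section. Two 78×78 mm posts, 1010 mm tall, stand on the floor with a clear span of 1431 mm between their inner faces. Two horizontal rails of 78×80 mm section span the gap between the posts with their undersides at z = 222 mm and z = 687 mm, flush with the posts' −y face. 7 pickets, each 102 mm wide, 22 mm thick and 857 mm tall, are fixed to the +y face of the rails with their bottoms at z = 42 mm, spaced across the span with a 89 mm gap after the −x post and between neighbouring pickets, with 94 mm left before the +x post.


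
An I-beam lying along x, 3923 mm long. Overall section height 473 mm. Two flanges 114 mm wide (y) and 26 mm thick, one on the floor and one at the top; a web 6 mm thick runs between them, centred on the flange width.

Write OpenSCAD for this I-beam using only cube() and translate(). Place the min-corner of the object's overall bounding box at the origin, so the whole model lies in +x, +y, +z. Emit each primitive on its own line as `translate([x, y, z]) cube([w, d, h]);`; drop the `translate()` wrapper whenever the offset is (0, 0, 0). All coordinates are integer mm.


cube([3923, 114, 26]);
translate([0, 54, 26]) cube([3923, 6, 421]);
translate([0, 0, 447]) cube([3923, 114, 26]);


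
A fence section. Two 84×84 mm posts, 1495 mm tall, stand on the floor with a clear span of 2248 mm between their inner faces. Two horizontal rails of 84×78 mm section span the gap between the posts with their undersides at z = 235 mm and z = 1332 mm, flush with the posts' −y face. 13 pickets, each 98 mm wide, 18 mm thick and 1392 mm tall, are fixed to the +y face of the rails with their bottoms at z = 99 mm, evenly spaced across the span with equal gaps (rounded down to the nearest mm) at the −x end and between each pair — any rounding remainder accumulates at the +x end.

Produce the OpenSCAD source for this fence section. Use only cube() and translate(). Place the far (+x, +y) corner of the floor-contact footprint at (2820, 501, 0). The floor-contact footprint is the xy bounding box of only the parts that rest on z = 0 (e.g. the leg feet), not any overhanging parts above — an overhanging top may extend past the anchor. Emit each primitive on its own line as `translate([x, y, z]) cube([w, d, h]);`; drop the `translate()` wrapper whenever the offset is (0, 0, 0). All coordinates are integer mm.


translate([404, 417, 0]) cube([84, 84, 1495]);
translate([2736, 417, 0]) cube([84, 84, 1495]);
translate([488, 417, 235]) cube([2248, 84, 78]);
translate([488, 417, 1332]) cube([2248, 84, 78]);
translate([557, 501, 99]) cube([98, 18, 1392]);
translate([724, 501, 99]) cube([98, 18, 1392]);
translate([891, 501, 99]) cube([98, 18, 1392]);
translate([1058, 501, 99]) cube([98, 18, 1392]);
translate([1225, 501, 99]) cube([98, 18, 1392]);
translate([1392, 501, 99]) cube([98, 18, 1392]);
translate([1559, 501, 99]) cube([98, 18, 1392]);
translate([1726, 501, 99]) cube([98, 18, 1392]);
translate([1893, 501, 99]) cube([98, 18, 1392]);
translate([2060, 501, 99]) cube([98, 18, 1392]);
translate([2227, 501, 99]) cube([98, 18, 1392]);
translate([2394, 501, 99]) cube([98, 18, 1392]);
translate([2561, 501, 99]) cube([98, 18, 1392]);


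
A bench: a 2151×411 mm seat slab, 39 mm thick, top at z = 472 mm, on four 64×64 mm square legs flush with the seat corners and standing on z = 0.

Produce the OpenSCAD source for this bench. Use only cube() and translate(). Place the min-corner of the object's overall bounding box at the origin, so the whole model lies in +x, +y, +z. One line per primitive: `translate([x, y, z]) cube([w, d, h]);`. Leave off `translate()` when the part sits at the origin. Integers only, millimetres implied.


translate([0, 0, 433]) cube([2151, 411, 39]);
cube([64, 64, 433]);
translate([0, 347, 0]) cube([64, 64, 433]);
translate([2087, 0, 0]) cube([64, 64, 433]);
translate([2087, 347, 0]) cube([64, 64, 433]);


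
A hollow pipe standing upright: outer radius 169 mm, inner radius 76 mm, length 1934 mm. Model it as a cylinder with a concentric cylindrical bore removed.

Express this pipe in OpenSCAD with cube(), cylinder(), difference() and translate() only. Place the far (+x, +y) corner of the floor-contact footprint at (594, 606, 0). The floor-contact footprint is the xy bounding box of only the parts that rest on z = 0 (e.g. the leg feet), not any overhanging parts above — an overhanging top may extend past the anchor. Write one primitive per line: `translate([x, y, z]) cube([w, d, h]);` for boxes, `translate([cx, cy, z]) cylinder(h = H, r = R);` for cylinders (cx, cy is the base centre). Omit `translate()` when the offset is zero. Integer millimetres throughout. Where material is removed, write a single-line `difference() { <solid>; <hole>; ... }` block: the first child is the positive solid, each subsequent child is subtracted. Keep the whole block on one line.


difference() { translate([425, 437, 0]) cylinder(h = 1934, r = 169); translate([425, 437, 0]) cylinder(h = 1934, r = 76); }


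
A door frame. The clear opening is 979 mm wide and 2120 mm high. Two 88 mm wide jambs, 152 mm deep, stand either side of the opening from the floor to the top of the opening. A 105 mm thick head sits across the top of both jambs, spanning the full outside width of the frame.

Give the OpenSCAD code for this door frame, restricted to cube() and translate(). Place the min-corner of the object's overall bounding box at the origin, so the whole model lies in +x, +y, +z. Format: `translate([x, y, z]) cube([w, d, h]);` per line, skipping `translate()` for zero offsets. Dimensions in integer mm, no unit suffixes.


cube([88, 152, 2120]);
translate([1067, 0, 0]) cube([88, 152, 2120]);
translate([0, 0, 2120]) cube([1155, 152, 105]);


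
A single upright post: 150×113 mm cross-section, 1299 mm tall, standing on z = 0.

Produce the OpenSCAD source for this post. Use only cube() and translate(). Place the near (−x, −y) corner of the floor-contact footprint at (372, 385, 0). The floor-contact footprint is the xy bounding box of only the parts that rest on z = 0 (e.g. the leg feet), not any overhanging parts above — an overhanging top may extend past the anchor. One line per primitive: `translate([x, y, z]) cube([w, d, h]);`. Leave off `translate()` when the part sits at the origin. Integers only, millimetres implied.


translate([372, 385, 0]) cube([150, 113, 1299]);


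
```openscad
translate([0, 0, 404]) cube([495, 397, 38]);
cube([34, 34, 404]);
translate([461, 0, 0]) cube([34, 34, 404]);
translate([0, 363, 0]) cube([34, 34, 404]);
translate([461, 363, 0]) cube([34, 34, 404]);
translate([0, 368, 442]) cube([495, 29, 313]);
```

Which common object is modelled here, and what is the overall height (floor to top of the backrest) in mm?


A chair. The overall height is 755 mm.

A slab on four corner posts with a tall panel at the back — a chair. The seat slab sits at z = 404 with thickness 38, and the 313 mm backrest starts at the seat top, so the overall height is 404 + 38 + 313 = 755 mm.


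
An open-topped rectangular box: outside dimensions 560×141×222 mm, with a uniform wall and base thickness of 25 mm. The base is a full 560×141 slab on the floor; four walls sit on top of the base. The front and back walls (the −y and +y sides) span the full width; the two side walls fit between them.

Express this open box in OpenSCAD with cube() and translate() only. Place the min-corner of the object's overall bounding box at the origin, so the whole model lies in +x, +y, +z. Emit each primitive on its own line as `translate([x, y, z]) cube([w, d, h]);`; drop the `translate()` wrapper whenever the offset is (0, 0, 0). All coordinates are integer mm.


cube([560, 141, 25]);
translate([0, 0, 25]) cube([560, 25, 197]);
translate([0, 116, 25]) cube([560, 25, 197]);
translate([0, 25, 25]) cube([25, 91, 197]);
translate([535, 25, 25]) cube([25, 91, 197]);


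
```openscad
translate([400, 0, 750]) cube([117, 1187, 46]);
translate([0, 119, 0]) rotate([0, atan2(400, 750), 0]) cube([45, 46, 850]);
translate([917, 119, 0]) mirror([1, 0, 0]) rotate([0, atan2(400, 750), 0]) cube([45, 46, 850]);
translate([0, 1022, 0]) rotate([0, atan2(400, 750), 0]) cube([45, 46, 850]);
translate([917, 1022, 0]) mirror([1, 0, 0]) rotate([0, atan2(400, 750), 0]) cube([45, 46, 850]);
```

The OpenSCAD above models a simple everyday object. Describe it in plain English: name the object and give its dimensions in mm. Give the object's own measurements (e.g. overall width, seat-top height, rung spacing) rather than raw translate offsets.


A sawhorse. A 117×1187×46 mm beam (x, y, z) sits on two A-frame leg pairs. Each pair is two raked legs of 45×46 mm section (46 mm along y) splaying symmetrically in x. Each leg rises 750 mm vertically over 400 mm of horizontal reach and is 850 mm long along its own axis. Every leg's outer bottom edge rests on the floor and its outer top edge meets a bottom edge of the beam — the left legs (tilting toward +x) meet the beam's −x bottom edge, the right legs (their mirror images, tilting toward −x) meet its +x bottom edge — so the leg tops tuck under the beam, the beam's underside is 750 mm above the floor, and the feet are 917 mm apart outside-to-outside with the beam centred between them. The two leg pairs are set in 119 mm from either end of the beam.


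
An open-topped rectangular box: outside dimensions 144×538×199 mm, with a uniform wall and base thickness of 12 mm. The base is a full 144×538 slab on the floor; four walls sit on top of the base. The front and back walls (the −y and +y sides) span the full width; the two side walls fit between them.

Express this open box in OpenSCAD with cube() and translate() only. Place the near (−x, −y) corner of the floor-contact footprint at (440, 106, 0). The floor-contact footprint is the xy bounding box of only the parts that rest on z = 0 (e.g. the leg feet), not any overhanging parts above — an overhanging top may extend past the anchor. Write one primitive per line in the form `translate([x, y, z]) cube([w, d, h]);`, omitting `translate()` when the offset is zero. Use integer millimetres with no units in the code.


translate([440, 106, 0]) cube([144, 538, 12]);
translate([440, 106, 12]) cube([144, 12, 187]);
translate([440, 632, 12]) cube([144, 12, 187]);
translate([440, 118, 12]) cube([12, 514, 187]);
translate([572, 118, 12]) cube([12, 514, 187]);


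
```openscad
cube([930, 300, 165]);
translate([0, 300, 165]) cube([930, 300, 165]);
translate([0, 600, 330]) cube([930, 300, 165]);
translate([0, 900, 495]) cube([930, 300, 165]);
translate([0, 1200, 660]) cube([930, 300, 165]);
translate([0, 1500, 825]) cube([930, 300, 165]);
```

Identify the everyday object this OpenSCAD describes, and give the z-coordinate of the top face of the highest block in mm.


A staircase. The total rise is 990 mm.

6 identical blocks, each offset up and back from the previous — a staircase. Each step is 165 mm tall and there are 6 of them, so the total rise is 6 × 165 = 990 mm.


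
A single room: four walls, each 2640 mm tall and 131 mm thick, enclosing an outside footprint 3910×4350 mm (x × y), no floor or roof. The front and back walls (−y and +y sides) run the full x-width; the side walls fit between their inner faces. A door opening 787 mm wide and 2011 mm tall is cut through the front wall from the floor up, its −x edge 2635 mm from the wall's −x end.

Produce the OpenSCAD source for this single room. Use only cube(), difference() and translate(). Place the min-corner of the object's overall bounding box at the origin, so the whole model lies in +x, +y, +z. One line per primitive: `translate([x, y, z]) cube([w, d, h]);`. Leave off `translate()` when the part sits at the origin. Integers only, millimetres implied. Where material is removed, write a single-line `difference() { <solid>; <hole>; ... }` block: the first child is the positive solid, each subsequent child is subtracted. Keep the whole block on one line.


difference() { cube([3910, 131, 2640]); translate([2635, 0, 0]) cube([787, 131, 2011]); }
translate([0, 4219, 0]) cube([3910, 131, 2640]);
translate([0, 131, 0]) cube([131, 4088, 2640]);
translate([3779, 131, 0]) cube([131, 4088, 2640]);


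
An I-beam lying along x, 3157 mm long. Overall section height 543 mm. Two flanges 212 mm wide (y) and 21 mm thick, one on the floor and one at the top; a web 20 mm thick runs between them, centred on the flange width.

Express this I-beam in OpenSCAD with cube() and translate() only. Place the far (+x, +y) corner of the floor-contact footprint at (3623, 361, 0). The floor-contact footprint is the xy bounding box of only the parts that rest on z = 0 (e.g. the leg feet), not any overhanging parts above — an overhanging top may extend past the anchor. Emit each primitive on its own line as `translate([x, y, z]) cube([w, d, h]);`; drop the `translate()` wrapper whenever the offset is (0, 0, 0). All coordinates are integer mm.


translate([466, 149, 0]) cube([3157, 212, 21]);
translate([466, 245, 21]) cube([3157, 20, 501]);
translate([466, 149, 522]) cube([3157, 212, 21]);


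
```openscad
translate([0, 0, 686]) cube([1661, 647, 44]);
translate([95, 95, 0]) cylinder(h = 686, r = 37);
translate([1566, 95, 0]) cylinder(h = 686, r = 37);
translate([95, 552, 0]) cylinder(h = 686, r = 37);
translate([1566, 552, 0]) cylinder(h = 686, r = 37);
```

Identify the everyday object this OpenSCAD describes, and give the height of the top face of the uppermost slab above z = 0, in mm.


A table. The table height is 730 mm.

A 1661×647×44 slab sits at z = 686 on four Ø74 mm round legs — a table. The top surface is at 686 + 44 = 730 mm.


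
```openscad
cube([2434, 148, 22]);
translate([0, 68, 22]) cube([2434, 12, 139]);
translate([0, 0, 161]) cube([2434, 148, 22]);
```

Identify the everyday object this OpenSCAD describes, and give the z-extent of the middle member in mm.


An I-beam. The web height is 139 mm.

Two wide flanges with a thin centred web — an I-beam. Overall 183 mm minus two 22 mm flanges gives a web of 183 − 2·22 = 139 mm.


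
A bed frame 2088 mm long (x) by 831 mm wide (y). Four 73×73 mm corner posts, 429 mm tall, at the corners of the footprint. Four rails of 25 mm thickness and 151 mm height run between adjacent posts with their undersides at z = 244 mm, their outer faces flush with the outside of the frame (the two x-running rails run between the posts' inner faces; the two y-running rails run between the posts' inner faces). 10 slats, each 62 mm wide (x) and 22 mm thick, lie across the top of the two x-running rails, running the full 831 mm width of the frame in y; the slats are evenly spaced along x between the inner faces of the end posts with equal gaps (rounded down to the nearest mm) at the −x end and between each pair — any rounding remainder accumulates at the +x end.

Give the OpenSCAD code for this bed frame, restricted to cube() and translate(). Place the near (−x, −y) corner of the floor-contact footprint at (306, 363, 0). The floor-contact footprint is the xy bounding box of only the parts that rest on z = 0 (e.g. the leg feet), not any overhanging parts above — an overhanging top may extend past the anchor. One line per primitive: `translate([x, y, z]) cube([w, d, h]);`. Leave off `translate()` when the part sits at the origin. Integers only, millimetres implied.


// slat z = rail_z + rail_h = 244 + 151 = 395
// slat gap = ⌊(1942 − 10·62) / 11⌋ = 120
translate([306, 363, 0]) cube([73, 73, 429]);
translate([306, 1121, 0]) cube([73, 73, 429]);
translate([2321, 363, 0]) cube([73, 73, 429]);
translate([2321, 1121, 0]) cube([73, 73, 429]);
translate([379, 363, 244]) cube([1942, 25, 151]);
translate([379, 1169, 244]) cube([1942, 25, 151]);
translate([306, 436, 244]) cube([25, 685, 151]);
translate([2369, 436, 244]) cube([25, 685, 151]);
translate([499, 363, 395]) cube([62, 831, 22]);
translate([681, 363, 395]) cube([62, 831, 22]);
translate([863, 363, 395]) cube([62, 831, 22]);
translate([1045, 363, 395]) cube([62, 831, 22]);
translate([1227, 363, 395]) cube([62, 831, 22]);
translate([1409, 363, 395]) cube([62, 831, 22]);
translate([1591, 363, 395]) cube([62, 831, 22]);
translate([1773, 363, 395]) cube([62, 831, 22]);
translate([1955, 363, 395]) cube([62, 831, 22]);
translate([2137, 363, 395]) cube([62, 831, 22]);


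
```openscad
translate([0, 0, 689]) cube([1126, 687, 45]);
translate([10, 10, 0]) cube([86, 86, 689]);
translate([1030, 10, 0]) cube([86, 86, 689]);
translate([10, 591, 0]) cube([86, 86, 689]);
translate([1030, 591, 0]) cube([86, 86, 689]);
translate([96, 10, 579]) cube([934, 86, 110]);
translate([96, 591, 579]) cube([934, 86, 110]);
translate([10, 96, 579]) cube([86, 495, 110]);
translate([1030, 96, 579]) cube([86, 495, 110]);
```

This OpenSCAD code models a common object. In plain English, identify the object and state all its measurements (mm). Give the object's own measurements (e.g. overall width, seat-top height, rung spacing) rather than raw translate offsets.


A table: top 1126 mm (x) × 687 mm (y), 45 mm thick, upper face at z = 734 mm, on four 86×86 mm square legs, each inset 10 mm from the nearest pair of top edges from z = 0 to the bottom of the top. Four apron rails, 86 mm thick and 110 mm tall, run between adjacent legs with their top edges flush with the underside of the top and their outer faces flush with the legs' outer faces.


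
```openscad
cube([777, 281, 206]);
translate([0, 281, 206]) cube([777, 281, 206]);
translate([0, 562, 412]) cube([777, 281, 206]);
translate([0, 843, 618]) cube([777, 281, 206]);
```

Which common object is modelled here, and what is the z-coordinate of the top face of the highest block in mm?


A staircase. The total rise is 824 mm.

4 identical blocks, each offset up and back from the previous — a staircase. Each step is 206 mm tall and there are 4 of them, so the total rise is 4 × 206 = 824 mm.


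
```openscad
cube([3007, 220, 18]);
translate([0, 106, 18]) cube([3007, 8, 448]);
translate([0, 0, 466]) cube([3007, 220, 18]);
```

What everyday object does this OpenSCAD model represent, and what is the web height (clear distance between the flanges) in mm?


An I-beam. The web height is 448 mm.

Two wide flanges with a thin centred web — an I-beam. Overall 484 mm minus two 18 mm flanges gives a web of 484 − 2·18 = 448 mm.


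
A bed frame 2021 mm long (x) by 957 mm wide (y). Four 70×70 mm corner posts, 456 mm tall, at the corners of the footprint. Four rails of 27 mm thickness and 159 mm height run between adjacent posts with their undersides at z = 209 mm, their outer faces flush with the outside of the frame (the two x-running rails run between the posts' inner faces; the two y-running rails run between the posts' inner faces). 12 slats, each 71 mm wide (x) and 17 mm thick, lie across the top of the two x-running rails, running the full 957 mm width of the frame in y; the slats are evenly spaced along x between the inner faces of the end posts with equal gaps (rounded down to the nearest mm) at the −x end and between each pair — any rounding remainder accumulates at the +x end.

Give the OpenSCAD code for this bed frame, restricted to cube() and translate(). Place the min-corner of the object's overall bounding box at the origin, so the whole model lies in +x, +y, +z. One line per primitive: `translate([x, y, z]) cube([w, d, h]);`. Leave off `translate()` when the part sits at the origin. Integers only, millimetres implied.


// slat z = rail_z + rail_h = 209 + 159 = 368
// slat gap = ⌊(1881 − 12·71) / 13⌋ = 79
cube([70, 70, 456]);
translate([0, 887, 0]) cube([70, 70, 456]);
translate([1951, 0, 0]) cube([70, 70, 456]);
translate([1951, 887, 0]) cube([70, 70, 456]);
translate([70, 0, 209]) cube([1881, 27, 159]);
translate([70, 930, 209]) cube([1881, 27, 159]);
translate([0, 70, 209]) cube([27, 817, 159]);
translate([1994, 70, 209]) cube([27, 817, 159]);
translate([149, 0, 368]) cube([71, 957, 17]);
translate([299, 0, 368]) cube([71, 957, 17]);
translate([449, 0, 368]) cube([71, 957, 17]);
translate([599, 0, 368]) cube([71, 957, 17]);
translate([749, 0, 368]) cube([71, 957, 17]);
translate([899, 0, 368]) cube([71, 957, 17]);
translate([1049, 0, 368]) cube([71, 957, 17]);
translate([1199, 0, 368]) cube([71, 957, 17]);
translate([1349, 0, 368]) cube([71, 957, 17]);
translate([1499, 0, 368]) cube([71, 957, 17]);
translate([1649, 0, 368]) cube([71, 957, 17]);
translate([1799, 0, 368]) cube([71, 957, 17]);


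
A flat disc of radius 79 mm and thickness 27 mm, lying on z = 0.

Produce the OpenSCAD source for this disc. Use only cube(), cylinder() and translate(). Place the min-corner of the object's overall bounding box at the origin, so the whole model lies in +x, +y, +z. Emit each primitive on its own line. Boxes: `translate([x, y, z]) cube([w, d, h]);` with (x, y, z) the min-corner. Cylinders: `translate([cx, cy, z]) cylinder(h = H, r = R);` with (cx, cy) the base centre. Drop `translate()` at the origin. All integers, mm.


translate([79, 79, 0]) cylinder(h = 27, r = 79);


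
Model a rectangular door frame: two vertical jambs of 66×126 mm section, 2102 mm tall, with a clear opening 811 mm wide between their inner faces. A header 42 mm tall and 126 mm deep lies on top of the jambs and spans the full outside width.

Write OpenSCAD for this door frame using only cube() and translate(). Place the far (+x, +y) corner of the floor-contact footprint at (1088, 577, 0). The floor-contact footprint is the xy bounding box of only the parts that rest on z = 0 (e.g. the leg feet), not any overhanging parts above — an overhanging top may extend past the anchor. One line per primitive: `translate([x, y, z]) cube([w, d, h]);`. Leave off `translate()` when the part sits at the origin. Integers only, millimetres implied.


translate([145, 451, 0]) cube([66, 126, 2102]);
translate([1022, 451, 0]) cube([66, 126, 2102]);
translate([145, 451, 2102]) cube([943, 126, 42]);
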